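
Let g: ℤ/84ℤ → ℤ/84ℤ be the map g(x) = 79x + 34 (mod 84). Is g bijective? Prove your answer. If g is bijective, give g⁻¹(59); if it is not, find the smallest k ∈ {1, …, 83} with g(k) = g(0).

79

If g(s) = g(t), then 79s ≡ 79t (mod 84). Because gcd(79, 84) = 1, we may cancel 79 to get s ≡ t (mod 84).
We now compute 79⁻¹ mod 84 explicitly. Euclid's algorithm: 84 = 1·79 + 5, 79 = 15·5 + 4, 5 = 1·4 + 1; back-substituting gives 1 = 67·79 − 63·84, so 79⁻¹ ≡ 67 (mod 84).
Then y ↦ 67(y − 34) is a two-sided inverse to g, so every y ∈ ℤ/84ℤ has a preimage.
So g is bijective.
Since g is bijective, we find g⁻¹(59): we need 79x ≡ 59 − 34 ≡ 25 (mod 84). Using 79⁻¹ = 67: x ≡ 67·25 = 1675 = 19·84 + 79, so x = 79.
Check: g(79) = 79·79 + 34 = 6275 = 74·84 + 59 ≡ 59 (mod 84).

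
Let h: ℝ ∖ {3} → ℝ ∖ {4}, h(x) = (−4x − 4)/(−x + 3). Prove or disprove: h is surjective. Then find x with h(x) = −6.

For any y ≠ 4, solving y(−x + 3) = −4x − 4 for x gives a well-defined x ≠ 3. So h is surjective.
Solving h(x) = −6: cross-multiplying gives −4x − 4 = −6(−x + 3), which rearranges to −10x = −14, so x = 7/5.

7/5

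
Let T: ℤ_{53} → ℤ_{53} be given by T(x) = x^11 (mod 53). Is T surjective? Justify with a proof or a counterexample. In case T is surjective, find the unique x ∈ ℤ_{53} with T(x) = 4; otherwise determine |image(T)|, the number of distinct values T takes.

Since 53 is prime, the nonzero elements of ℤ_{53} form a cyclic group of order 52.
As gcd(11, 52) = 1, raising to the 11th power is a bijection on this group: if a^11 ≡ b^11 then (ab^{−1})^11 = 1, and the only element of order dividing gcd(11, 52) = 1 is 1, so a = b.
With T(0) = 0 this makes T injective on all of ℤ_{53}, hence bijective (finite equal-size domain and codomain). In particular T is surjective.
Since T is surjective, we find the preimage of 4. The inverse of x ↦ x^11 on (ℤ_{53})^× is x ↦ x^19, because 11·19 = 209 = 4·52 + 1 ≡ 1 (mod 52) and x^{52} = 1 for x ≠ 0 (Fermat). So T⁻¹(4) = 4^19 mod 53.
Repeated squaring mod 53: 4^1 ≡ 4, 4^2 ≡ 4² = 16, 4^4 ≡ 16² = 256 ≡ 44, 4^8 ≡ 44² = 1936 ≡ 28, 4^16 ≡ 28² = 784 ≡ 42. Since 19 = 16 + 2 + 1, 4^19 ≡ 42·16·4: 42·16 = 672 ≡ 36, then 36·4 = 144 ≡ 38. So 4^19 ≡ 38 (mod 53).
Hence T⁻¹(4) = 38.

38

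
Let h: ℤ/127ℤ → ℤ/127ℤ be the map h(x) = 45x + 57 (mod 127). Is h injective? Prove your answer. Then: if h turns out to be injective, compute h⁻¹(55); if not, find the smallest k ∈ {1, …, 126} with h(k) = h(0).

31

Recall that h is injective when h(x_1) = h(x_2) forces x_1 = x_2.
Suppose h(x_1) = h(x_2) in ℤ/127ℤ. Then 45x_1 + 57 ≡ 45x_2 + 57 (mod 127), thus 45(x_1 − x_2) ≡ 0 (mod 127).
Since gcd(45, 127) = 1, 45 is invertible modulo 127, hence x_1 − x_2 ≡ 0 (mod 127), i.e. x_1 = x_2.
Hence h is injective.
We now compute 45⁻¹ mod 127 explicitly. Euclid's algorithm: 127 = 2·45 + 37, 45 = 1·37 + 8, 37 = 4·8 + 5, 8 = 1·5 + 3, 5 = 1·3 + 2, 3 = 1·2 + 1; back-substituting gives 1 = 48·45 − 17·127, so 45⁻¹ ≡ 48 (mod 127).
Since h is injective, we compute h⁻¹(55): solve 45x + 57 ≡ 55 (mod 127), i.e. 45x ≡ 125 (mod 127).
Multiplying by 45⁻¹ = 48 gives x ≡ 48·125 = 6000 = 47·127 + 31 ≡ 31 (mod 127).
Check: h(31) = 45·31 + 57 = 1452 = 11·127 + 55 ≡ 55 (mod 127).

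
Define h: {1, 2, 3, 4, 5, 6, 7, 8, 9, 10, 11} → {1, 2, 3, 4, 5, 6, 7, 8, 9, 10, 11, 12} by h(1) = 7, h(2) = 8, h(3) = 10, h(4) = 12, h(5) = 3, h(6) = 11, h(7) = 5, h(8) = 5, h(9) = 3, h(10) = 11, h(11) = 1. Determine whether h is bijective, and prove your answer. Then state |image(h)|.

8

h(7) = 5 = h(8) with 7 ≠ 8, so h is not injective, hence not bijective.
The image of h is {1, 3, 5, 7, 8, 10, 11, 12}, which has 8 elements.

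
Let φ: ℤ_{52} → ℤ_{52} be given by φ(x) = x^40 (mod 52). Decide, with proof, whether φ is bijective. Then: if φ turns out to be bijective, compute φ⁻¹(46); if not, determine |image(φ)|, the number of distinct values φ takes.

φ(1) = 1^40 = 1.
φ(5): Repeated squaring mod 52: 5^1 ≡ 5, 5^2 ≡ 5² = 25, 5^4 ≡ 25² = 625 ≡ 1, 5^8 ≡ 1² = 1, 5^16 ≡ 1² = 1, 5^32 ≡ 1² = 1. Since 40 = 32 + 8, 5^40 ≡ 1·1: 1·1 = 1. So 5^40 ≡ 1 (mod 52).
So φ(1) = φ(5) = 1 while 1 ≠ 5, therefore φ is not injective, hence not bijective.
Since φ is not bijective, we determine |image(φ)|. Computing x^40 mod 52 for each x (by repeated squaring, reducing mod 52 at every step), the values φ(0), φ(1), …, φ(51) are: 0, 1, 16, 29, 48, 1, 48, 9, 40, 9, 16, 29, 40, 13, 40, 29, 16, 9, 40, 9, 48, 1, 48, 29, 16, 1, 0, 1, 16, 29, 48, 1, 48, 9, 40, 9, 16, 29, 40, 13, 40, 29, 16, 9, 40, 9, 48, 1, 48, 29, 16, 1.
The distinct values are {0, 1, 9, 13, 16, 29, 40, 48}; there are 8 of them.

8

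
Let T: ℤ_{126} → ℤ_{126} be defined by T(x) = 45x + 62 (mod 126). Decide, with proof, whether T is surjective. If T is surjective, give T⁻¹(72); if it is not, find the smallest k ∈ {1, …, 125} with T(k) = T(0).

14

Recall: T is surjective if every y in the codomain equals T(x) for some x in the domain.
Since gcd(45, 126) = 9, we have 45x ≡ 0 (mod 9) for all x, so T(x) ≡ 8 (mod 9).
But 0 ≢ 8 (mod 9), so 0 ∈ ℤ_{126} has no preimage. Therefore T is not surjective.
Since T is not surjective, we find the least positive k with T(k) = T(0): this means 45k ≡ 0 (mod 126), i.e. 126 ∣ 45k. Since gcd(45, 126) = 9, dividing through by 9 this holds exactly when 14 ∣ 5k, and as gcd(5, 14) = 1, exactly when 14 ∣ k.
The smallest positive such k is 14.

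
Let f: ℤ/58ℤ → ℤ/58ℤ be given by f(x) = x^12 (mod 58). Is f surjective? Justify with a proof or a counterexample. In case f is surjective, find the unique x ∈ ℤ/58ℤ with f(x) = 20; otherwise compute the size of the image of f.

f(3): Repeated squaring mod 58: 3^1 ≡ 3, 3^2 ≡ 3² = 9, 3^4 ≡ 9² = 81 ≡ 23, 3^8 ≡ 23² = 529 ≡ 7. Since 12 = 8 + 4, 3^12 ≡ 7·23: 7·23 = 161 ≡ 45. So 3^12 ≡ 45 (mod 58).
f(7): Repeated squaring mod 58: 7^1 ≡ 7, 7^2 ≡ 7² = 49, 7^4 ≡ 49² = 2401 ≡ 23, 7^8 ≡ 23² = 529 ≡ 7. Since 12 = 8 + 4, 7^12 ≡ 7·23: 7·23 = 161 ≡ 45. So 7^12 ≡ 45 (mod 58).
So f(3) = f(7) = 45 while 3 ≠ 7, so f is not injective.
A non-injective map from the 58-element set ℤ/58ℤ to itself takes at most 57 distinct values, so it cannot be surjective. Therefore f is not surjective.
Since f is not surjective, we determine |image(f)|. Computing x^12 mod 58 for each x (by repeated squaring, reducing mod 58 at every step), the values f(0), f(1), …, f(57) are: 0, 1, 36, 45, 20, 7, 54, 45, 24, 53, 20, 23, 30, 23, 54, 25, 52, 1, 52, 49, 24, 53, 16, 25, 36, 49, 16, 7, 30, 29, 30, 7, 16, 49, 36, 25, 16, 53, 24, 49, 52, 1, 52, 25, 54, 23, 30, 23, 20, 53, 24, 45, 54, 7, 20, 45, 36, 1.
The distinct values are {0, 1, 7, 16, 20, 23, 24, 25, 29, 30, 36, 45, 49, 52, 53, 54}; there are 16 of them.

16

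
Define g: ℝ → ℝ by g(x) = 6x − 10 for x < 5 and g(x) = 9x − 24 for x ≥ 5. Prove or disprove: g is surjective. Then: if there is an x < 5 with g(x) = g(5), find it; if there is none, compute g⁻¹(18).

14/3

Both pieces are strictly increasing (slopes 6 and 9), so each is injective on its own interval.
The left piece maps (−∞, 5) onto (−∞, 20); the right piece maps [5, ∞) onto [21, ∞).
The union (−∞, 20) ∪ [21, ∞) omits the interval between 20 and 21; in particular 20 has no preimage. So g is not surjective.
Because the two images are disjoint, no x < 5 has g(x) = g(5), so we compute g⁻¹(18): 18 lies in (−∞, 20), so solve 6x − 10 = 18: x = (18 + 10)/6 = 14/3.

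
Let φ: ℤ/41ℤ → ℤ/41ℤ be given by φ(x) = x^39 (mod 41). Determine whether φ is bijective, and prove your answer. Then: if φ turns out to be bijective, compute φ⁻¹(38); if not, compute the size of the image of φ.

27

Since 41 is prime, the nonzero elements of ℤ/41ℤ form a cyclic group of order 40.
As gcd(39, 40) = 1, raising to the 39th power is a bijection on this group: if s^39 ≡ t^39 then (st^{−1})^39 = 1, and the only element of order dividing gcd(39, 40) = 1 is 1, so s = t.
With φ(0) = 0 this makes φ injective on all of ℤ/41ℤ, hence bijective (finite equal-size domain and codomain). In particular φ is bijective.
Since φ is bijective, we find the preimage of 38. The inverse of x ↦ x^39 on (ℤ/41ℤ)^× is x ↦ x^39, because 39·39 = 1521 = 38·40 + 1 ≡ 1 (mod 40) and x^{40} = 1 for x ≠ 0 (Fermat). So φ⁻¹(38) = 38^39 mod 41.
Repeated squaring mod 41: 38^1 ≡ 38, 38^2 ≡ 38² = 1444 ≡ 9, 38^4 ≡ 9² = 81 ≡ 40, 38^8 ≡ 40² = 1600 ≡ 1, 38^16 ≡ 1² = 1, 38^32 ≡ 1² = 1. Since 39 = 32 + 4 + 2 + 1, 38^39 ≡ 1·40·9·38: 1·40 = 40, then 40·9 = 360 ≡ 32, then 32·38 = 1216 ≡ 27. So 38^39 ≡ 27 (mod 41).
Hence φ⁻¹(38) = 27.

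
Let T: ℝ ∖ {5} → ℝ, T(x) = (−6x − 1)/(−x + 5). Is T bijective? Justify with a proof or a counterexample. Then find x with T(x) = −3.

14/9

If T(x) = 6, cross-multiplying gives −1(−6x − 1) = −6(−x + 5), which simplifies to 1 = −30 — false.  So 6 has no preimage and T is not surjective.
Therefore T is not bijective.
Solving T(x) = −3: cross-multiplying gives −6x − 1 = −3(−x + 5), which rearranges to −9x = −14, so x = 14/9.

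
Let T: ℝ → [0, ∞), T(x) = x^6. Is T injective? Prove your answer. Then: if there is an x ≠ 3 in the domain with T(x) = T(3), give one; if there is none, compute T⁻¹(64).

-3

T(3) = 729 = (−3)^6 = T(−3) (since 6 is even), with 3 ≠ −3. So T is not injective.
For the follow-up, such an x exists: taking x = −3 ∈ ℝ gives T(−3) = 729 = T(3) with −3 ≠ 3.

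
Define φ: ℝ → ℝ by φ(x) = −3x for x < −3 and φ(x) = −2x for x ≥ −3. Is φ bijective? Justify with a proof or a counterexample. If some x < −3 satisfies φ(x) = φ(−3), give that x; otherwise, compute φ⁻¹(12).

-4

Both pieces are strictly decreasing (slopes −3 and −2), so each is injective on its own interval.
The left piece maps (−∞, −3) onto (9, ∞); the right piece maps [−3, ∞) onto (−∞, 6].
The images leave a gap (9 has no preimage), so φ is not surjective, hence not bijective.
Because the two images are disjoint, no x < −3 has φ(x) = φ(−3), so we compute φ⁻¹(12): 12 lies in (9, ∞), so solve −3x = 12: x = (12 − 0)/(−3) = −4.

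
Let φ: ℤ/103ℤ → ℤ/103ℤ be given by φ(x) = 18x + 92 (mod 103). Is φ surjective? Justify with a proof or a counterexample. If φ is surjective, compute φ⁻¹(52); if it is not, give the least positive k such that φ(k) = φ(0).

Since gcd(18, 103) = 1, 18 is invertible modulo 103. Euclid's algorithm: 103 = 5·18 + 13, 18 = 1·13 + 5, 13 = 2·5 + 3, 5 = 1·3 + 2, 3 = 1·2 + 1; back-substituting gives 1 = 63·18 − 11·103, so 18⁻¹ ≡ 63 (mod 103).
For any y ∈ ℤ/103ℤ, x = 63(y − 92) mod 103 satisfies φ(x) = 18·63(y − 92) + 92 ≡ y (since 18·63 ≡ 1 mod 103). So every y has a preimage.
Hence φ is surjective.
Since φ is surjective, we compute φ⁻¹(52): solve 18x + 92 ≡ 52 (mod 103), i.e. 18x ≡ 63 (mod 103).
Multiplying by 18⁻¹ = 63 gives x ≡ 63·63 = 3969 = 38·103 + 55 ≡ 55 (mod 103).
Check: φ(55) = 18·55 + 92 = 1082 = 10·103 + 52 ≡ 52 (mod 103).

55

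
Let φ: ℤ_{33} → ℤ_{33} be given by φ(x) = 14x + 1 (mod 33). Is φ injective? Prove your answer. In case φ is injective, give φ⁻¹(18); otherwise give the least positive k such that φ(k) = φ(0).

13

By definition, injectivity means: for all s, t in the domain, φ(s) = φ(t) implies s = t.
Suppose φ(s) = φ(t) in ℤ_{33}. Then 14s + 1 ≡ 14t + 1 (mod 33), hence 14(s − t) ≡ 0 (mod 33).
Since gcd(14, 33) = 1, 14 is invertible modulo 33, therefore s − t ≡ 0 (mod 33), i.e. s = t.
So φ is injective.
We now compute 14⁻¹ mod 33 explicitly. Euclid's algorithm: 33 = 2·14 + 5, 14 = 2·5 + 4, 5 = 1·4 + 1; back-substituting gives 1 = 26·14 − 11·33, so 14⁻¹ ≡ 26 (mod 33).
Since φ is injective, we find φ⁻¹(18): we need 14x ≡ 18 − 1 ≡ 17 (mod 33). Using 14⁻¹ = 26: x ≡ 26·17 = 442 = 13·33 + 13, so x = 13.
Check: φ(13) = 14·13 + 1 = 183 = 5·33 + 18 ≡ 18 (mod 33).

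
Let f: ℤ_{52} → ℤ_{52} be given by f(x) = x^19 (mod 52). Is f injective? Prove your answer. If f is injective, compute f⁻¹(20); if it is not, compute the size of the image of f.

39

f(0) = 0^19 = 0.
f(26): Repeated squaring mod 52: 26^1 ≡ 26, 26^2 ≡ 26² = 676 ≡ 0, 26^4 ≡ 0² = 0, 26^8 ≡ 0² = 0, 26^16 ≡ 0² = 0. Since 19 = 16 + 2 + 1, 26^19 ≡ 0·0·26: 0·0 = 0, then 0·26 = 0. So 26^19 ≡ 0 (mod 52).
So f(0) = f(26) = 0 while 0 ≠ 26, therefore f is not injective.
Since f is not injective, we determine |image(f)|. Computing x^19 mod 52 for each x (by repeated squaring, reducing mod 52 at every step), the values f(0), f(1), …, f(51) are: 0, 1, 24, 3, 4, 21, 20, 19, 44, 9, 36, 15, 12, 13, 40, 11, 16, 17, 8, 7, 32, 5, 48, 23, 28, 25, 0, 27, 24, 29, 4, 47, 20, 45, 44, 35, 36, 41, 12, 39, 40, 37, 16, 43, 8, 33, 32, 31, 48, 49, 28, 51.
The distinct values are {0, 1, 3, 4, 5, 7, 8, 9, 11, 12, 13, 15, 16, 17, 19, 20, 21, 23, 24, 25, 27, 28, 29, 31, 32, 33, 35, 36, 37, 39, 40, 41, 43, 44, 45, 47, 48, 49, 51}; there are 39 of them.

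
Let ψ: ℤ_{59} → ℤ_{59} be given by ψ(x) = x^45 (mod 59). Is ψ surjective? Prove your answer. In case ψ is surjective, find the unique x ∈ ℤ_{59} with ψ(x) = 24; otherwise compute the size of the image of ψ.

13

Since 59 is prime, the nonzero elements of ℤ_{59} form a cyclic group of order 58.
As gcd(45, 58) = 1, raising to the 45th power is a bijection on this group: if s^45 ≡ t^45 then (st^{−1})^45 = 1, and the only element of order dividing gcd(45, 58) = 1 is 1, so s = t.
With ψ(0) = 0 this makes ψ injective on all of ℤ_{59}, hence bijective (finite equal-size domain and codomain). In particular ψ is surjective.
Since ψ is surjective, we find the preimage of 24. The inverse of x ↦ x^45 on (ℤ_{59})^× is x ↦ x^49, because 45·49 = 2205 = 38·58 + 1 ≡ 1 (mod 58) and x^{58} = 1 for x ≠ 0 (Fermat). So ψ⁻¹(24) = 24^49 mod 59.
Repeated squaring mod 59: 24^1 ≡ 24, 24^2 ≡ 24² = 576 ≡ 45, 24^4 ≡ 45² = 2025 ≡ 19, 24^8 ≡ 19² = 361 ≡ 7, 24^16 ≡ 7² = 49, 24^32 ≡ 49² = 2401 ≡ 41. Since 49 = 32 + 16 + 1, 24^49 ≡ 41·49·24: 41·49 = 2009 ≡ 3, then 3·24 = 72 ≡ 13. So 24^49 ≡ 13 (mod 59).
Hence ψ⁻¹(24) = 13.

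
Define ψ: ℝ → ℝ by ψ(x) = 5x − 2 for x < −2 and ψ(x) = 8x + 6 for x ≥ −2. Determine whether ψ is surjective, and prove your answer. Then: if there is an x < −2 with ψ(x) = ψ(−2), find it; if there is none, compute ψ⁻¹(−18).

Both pieces are strictly increasing (slopes 5 and 8), so each is injective on its own interval.
The left piece maps (−∞, −2) onto (−∞, −12); the right piece maps [−2, ∞) onto [−10, ∞).
The union (−∞, −12) ∪ [−10, ∞) omits the interval between −12 and −10; in particular −12 has no preimage. So ψ is not surjective.
Because the two images are disjoint, no x < −2 has ψ(x) = ψ(−2), so we compute ψ⁻¹(−18): −18 lies in (−∞, −12), so solve 5x − 2 = −18: x = (−18 + 2)/5 = −16/5.

-16/5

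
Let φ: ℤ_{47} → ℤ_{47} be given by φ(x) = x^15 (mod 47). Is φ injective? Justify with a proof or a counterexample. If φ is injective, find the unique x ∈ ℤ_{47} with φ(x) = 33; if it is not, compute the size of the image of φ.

Since 47 is prime, the nonzero elements of ℤ_{47} form a cyclic group of order 46.
As gcd(15, 46) = 1, raising to the 15th power is a bijection on this group: if u^15 ≡ v^15 then (uv^{−1})^15 = 1, and the only element of order dividing gcd(15, 46) = 1 is 1, so u = v.
With φ(0) = 0 this makes φ injective on all of ℤ_{47}, hence bijective (finite equal-size domain and codomain). In particular φ is injective.
Since φ is injective, we find the preimage of 33. The inverse of x ↦ x^15 on (ℤ_{47})^× is x ↦ x^43, because 15·43 = 645 = 14·46 + 1 ≡ 1 (mod 46) and x^{46} = 1 for x ≠ 0 (Fermat). So φ⁻¹(33) = 33^43 mod 47.
Repeated squaring mod 47: 33^1 ≡ 33, 33^2 ≡ 33² = 1089 ≡ 8, 33^4 ≡ 8² = 64 ≡ 17, 33^8 ≡ 17² = 289 ≡ 7, 33^16 ≡ 7² = 49 ≡ 2, 33^32 ≡ 2² = 4. Since 43 = 32 + 8 + 2 + 1, 33^43 ≡ 4·7·8·33: 4·7 = 28, then 28·8 = 224 ≡ 36, then 36·33 = 1188 ≡ 13. So 33^43 ≡ 13 (mod 47).
Hence φ⁻¹(33) = 13.

13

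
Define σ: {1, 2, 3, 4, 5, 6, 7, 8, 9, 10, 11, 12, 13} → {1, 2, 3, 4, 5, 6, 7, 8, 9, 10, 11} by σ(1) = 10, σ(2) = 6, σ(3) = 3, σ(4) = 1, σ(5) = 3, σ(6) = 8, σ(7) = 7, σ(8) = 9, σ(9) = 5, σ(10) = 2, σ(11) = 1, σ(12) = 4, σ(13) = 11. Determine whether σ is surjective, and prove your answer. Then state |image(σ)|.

11

Every element of the codomain has a preimage: 1 = σ(4), 2 = σ(10), 3 = σ(3), 4 = σ(12), 5 = σ(9), 6 = σ(2), 7 = σ(7), 8 = σ(6), 9 = σ(8), 10 = σ(1), 11 = σ(13).
Thus σ is surjective.
The image of σ is {1, 2, 3, 4, 5, 6, 7, 8, 9, 10, 11}, which has 11 elements.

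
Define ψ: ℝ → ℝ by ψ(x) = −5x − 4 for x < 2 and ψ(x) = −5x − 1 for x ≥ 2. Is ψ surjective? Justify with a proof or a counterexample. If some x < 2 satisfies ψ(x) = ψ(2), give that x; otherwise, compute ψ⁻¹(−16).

Both pieces are strictly decreasing (slopes −5 and −5), so each is injective on its own interval.
The left piece maps (−∞, 2) onto (−14, ∞); the right piece maps [2, ∞) onto (−∞, −11].
The union (−14, ∞) ∪ (−∞, −11] covers ℝ, so ψ is surjective.
For the follow-up: the images overlap, so an x < 2 with ψ(x) = ψ(2) exists. ψ(2) = −11; solving −5x − 4 = −11 for x < 2 gives x = (−11 + 4)/(−5) = 7/5.

7/5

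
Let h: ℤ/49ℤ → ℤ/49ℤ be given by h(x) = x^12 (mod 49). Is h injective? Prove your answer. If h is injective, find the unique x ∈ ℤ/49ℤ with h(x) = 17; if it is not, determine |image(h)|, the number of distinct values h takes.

8

h(3): Repeated squaring mod 49: 3^1 ≡ 3, 3^2 ≡ 3² = 9, 3^4 ≡ 9² = 81 ≡ 32, 3^8 ≡ 32² = 1024 ≡ 44. Since 12 = 8 + 4, 3^12 ≡ 44·32: 44·32 = 1408 ≡ 36. So 3^12 ≡ 36 (mod 49).
h(5): Repeated squaring mod 49: 5^1 ≡ 5, 5^2 ≡ 5² = 25, 5^4 ≡ 25² = 625 ≡ 37, 5^8 ≡ 37² = 1369 ≡ 46. Since 12 = 8 + 4, 5^12 ≡ 46·37: 46·37 = 1702 ≡ 36. So 5^12 ≡ 36 (mod 49).
So h(3) = h(5) = 36 while 3 ≠ 5, so h is not injective.
Since h is not injective, we determine |image(h)|. Computing x^12 mod 49 for each x (by repeated squaring, reducing mod 49 at every step), the values h(0), h(1), …, h(48) are: 0, 1, 29, 36, 8, 36, 15, 0, 36, 22, 15, 29, 43, 29, 0, 22, 15, 43, 1, 1, 43, 0, 8, 8, 22, 22, 8, 8, 0, 43, 1, 1, 43, 15, 22, 0, 29, 43, 29, 15, 22, 36, 0, 15, 36, 8, 36, 29, 1.
The distinct values are {0, 1, 8, 15, 22, 29, 36, 43}; there are 8 of them.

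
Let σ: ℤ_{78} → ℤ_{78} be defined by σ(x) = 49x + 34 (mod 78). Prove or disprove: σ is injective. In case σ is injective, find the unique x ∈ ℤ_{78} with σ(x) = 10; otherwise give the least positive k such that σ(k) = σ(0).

60

By definition, injectivity means: for all x_1, x_2 in the domain, σ(x_1) = σ(x_2) implies x_1 = x_2.
Suppose σ(x_1) = σ(x_2) in ℤ_{78}. Then 49x_1 + 34 ≡ 49x_2 + 34 (mod 78), thus 49(x_1 − x_2) ≡ 0 (mod 78).
Since gcd(49, 78) = 1, 49 is invertible modulo 78, thus x_1 − x_2 ≡ 0 (mod 78), i.e. x_1 = x_2.
Thus σ is injective.
We now compute 49⁻¹ mod 78 explicitly. Euclid's algorithm: 78 = 1·49 + 29, 49 = 1·29 + 20, 29 = 1·20 + 9, 20 = 2·9 + 2, 9 = 4·2 + 1; back-substituting gives 1 = 43·49 − 27·78, so 49⁻¹ ≡ 43 (mod 78).
Since σ is injective, we compute σ⁻¹(10): solve 49x + 34 ≡ 10 (mod 78), i.e. 49x ≡ 54 (mod 78).
Multiplying by 49⁻¹ = 43 gives x ≡ 43·54 = 2322 = 29·78 + 60 ≡ 60 (mod 78).
Check: σ(60) = 49·60 + 34 = 2974 = 38·78 + 10 ≡ 10 (mod 78).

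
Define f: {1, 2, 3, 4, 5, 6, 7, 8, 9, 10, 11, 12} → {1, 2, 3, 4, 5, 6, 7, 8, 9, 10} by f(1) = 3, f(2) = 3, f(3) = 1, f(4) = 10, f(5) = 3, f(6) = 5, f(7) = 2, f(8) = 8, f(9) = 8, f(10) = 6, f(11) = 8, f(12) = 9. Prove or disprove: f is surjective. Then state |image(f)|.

8

No element maps to 4, so f is not surjective.
The image of f is {1, 2, 3, 5, 6, 8, 9, 10}, which has 8 elements.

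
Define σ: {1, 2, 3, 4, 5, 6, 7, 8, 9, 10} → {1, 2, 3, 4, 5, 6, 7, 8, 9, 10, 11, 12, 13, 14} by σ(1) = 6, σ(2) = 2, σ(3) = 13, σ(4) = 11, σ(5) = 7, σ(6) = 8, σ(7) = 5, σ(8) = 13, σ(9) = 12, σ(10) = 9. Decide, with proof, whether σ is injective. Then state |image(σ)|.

9

σ(3) = 13 = σ(8) with 3 ≠ 8, so σ is not injective.
The image of σ is {2, 5, 6, 7, 8, 9, 11, 12, 13}, which has 9 elements.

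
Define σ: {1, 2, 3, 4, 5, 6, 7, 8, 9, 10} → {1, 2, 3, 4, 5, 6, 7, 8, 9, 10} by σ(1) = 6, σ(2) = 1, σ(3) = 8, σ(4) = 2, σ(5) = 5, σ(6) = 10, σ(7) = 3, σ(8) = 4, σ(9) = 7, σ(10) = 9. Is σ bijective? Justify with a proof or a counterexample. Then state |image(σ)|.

The values 6, 1, 8, 2, 5, 10, 3, 4, 7, 9 are a permutation of {1, 2, 3, 4, 5, 6, 7, 8, 9, 10}: each element appears exactly once.
So σ is injective and surjective, hence bijective.
The image of σ is {1, 2, 3, 4, 5, 6, 7, 8, 9, 10}, which has 10 elements.

10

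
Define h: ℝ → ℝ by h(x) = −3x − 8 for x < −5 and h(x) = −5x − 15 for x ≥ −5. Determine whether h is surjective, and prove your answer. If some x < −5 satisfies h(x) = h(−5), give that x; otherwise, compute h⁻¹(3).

-6

Both pieces are strictly decreasing (slopes −3 and −5), so each is injective on its own interval.
The left piece maps (−∞, −5) onto (7, ∞); the right piece maps [−5, ∞) onto (−∞, 10].
The union (7, ∞) ∪ (−∞, 10] covers ℝ, so h is surjective.
For the follow-up: the images overlap, so an x < −5 with h(x) = h(−5) exists. h(−5) = 10; solving −3x − 8 = 10 for x < −5 gives x = (10 + 8)/(−3) = −6.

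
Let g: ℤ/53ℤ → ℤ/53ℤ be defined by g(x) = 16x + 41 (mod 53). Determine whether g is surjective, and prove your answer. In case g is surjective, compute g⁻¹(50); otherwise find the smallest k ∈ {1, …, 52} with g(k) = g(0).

37

Since gcd(16, 53) = 1, 16 is invertible modulo 53. Euclid's algorithm: 53 = 3·16 + 5, 16 = 3·5 + 1; back-substituting gives 1 = 10·16 − 3·53, so 16⁻¹ ≡ 10 (mod 53).
For any y ∈ ℤ/53ℤ, x = 10(y − 41) mod 53 satisfies g(x) = 16·10(y − 41) + 41 ≡ y (since 16·10 ≡ 1 mod 53). So every y has a preimage.
Therefore g is surjective.
Since g is surjective, we compute g⁻¹(50): solve 16x + 41 ≡ 50 (mod 53), i.e. 16x ≡ 9 (mod 53).
Multiplying by 16⁻¹ = 10 gives x ≡ 10·9 = 90 = 1·53 + 37 ≡ 37 (mod 53).
Check: g(37) = 16·37 + 41 = 633 = 11·53 + 50 ≡ 50 (mod 53).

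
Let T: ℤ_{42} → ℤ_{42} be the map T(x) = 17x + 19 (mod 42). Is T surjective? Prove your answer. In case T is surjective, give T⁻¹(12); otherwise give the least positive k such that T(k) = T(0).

Since gcd(17, 42) = 1, 17 is invertible modulo 42. Euclid's algorithm: 42 = 2·17 + 8, 17 = 2·8 + 1; back-substituting gives 1 = 5·17 − 2·42, so 17⁻¹ ≡ 5 (mod 42).
For any y ∈ ℤ_{42}, x = 5(y − 19) mod 42 satisfies T(x) = 17·5(y − 19) + 19 ≡ y (since 17·5 ≡ 1 mod 42). So every y has a preimage.
Hence T is surjective.
Since T is surjective, we find T⁻¹(12): we need 17x ≡ 12 − 19 ≡ 35 (mod 42). Using 17⁻¹ = 5: x ≡ 5·35 = 175 = 4·42 + 7, so x = 7.
Check: T(7) = 17·7 + 19 = 138 = 3·42 + 12 ≡ 12 (mod 42).

7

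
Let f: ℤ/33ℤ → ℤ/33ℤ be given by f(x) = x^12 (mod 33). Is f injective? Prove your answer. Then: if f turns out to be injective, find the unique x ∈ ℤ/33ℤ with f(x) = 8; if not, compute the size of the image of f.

f(4): Repeated squaring mod 33: 4^1 ≡ 4, 4^2 ≡ 4² = 16, 4^4 ≡ 16² = 256 ≡ 25, 4^8 ≡ 25² = 625 ≡ 31. Since 12 = 8 + 4, 4^12 ≡ 31·25: 31·25 = 775 ≡ 16. So 4^12 ≡ 16 (mod 33).
f(7): Repeated squaring mod 33: 7^1 ≡ 7, 7^2 ≡ 7² = 49 ≡ 16, 7^4 ≡ 16² = 256 ≡ 25, 7^8 ≡ 25² = 625 ≡ 31. Since 12 = 8 + 4, 7^12 ≡ 31·25: 31·25 = 775 ≡ 16. So 7^12 ≡ 16 (mod 33).
So f(4) = f(7) = 16 while 4 ≠ 7, therefore f is not injective.
Since f is not injective, we determine |image(f)|. Computing x^12 mod 33 for each x (by repeated squaring, reducing mod 33 at every step), the values f(0), f(1), …, f(32) are: 0, 1, 4, 9, 16, 25, 3, 16, 31, 15, 1, 22, 12, 4, 31, 27, 25, 25, 27, 31, 4, 12, 22, 1, 15, 31, 16, 3, 25, 16, 9, 4, 1.
The distinct values are {0, 1, 3, 4, 9, 12, 15, 16, 22, 25, 27, 31}; there are 12 of them.

12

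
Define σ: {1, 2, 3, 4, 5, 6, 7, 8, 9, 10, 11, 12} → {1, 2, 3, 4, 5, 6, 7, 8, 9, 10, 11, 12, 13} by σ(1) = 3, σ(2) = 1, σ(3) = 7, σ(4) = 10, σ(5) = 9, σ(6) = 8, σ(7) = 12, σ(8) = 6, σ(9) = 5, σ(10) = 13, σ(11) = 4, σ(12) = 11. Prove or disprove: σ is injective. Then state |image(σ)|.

12

The values σ(1), …, σ(12) are 3, 1, 7, 10, 9, 8, 12, 6, 5, 13, 4, 11 — all distinct.
So σ(u) = σ(v) only when u = v, and σ is injective.
The image of σ is {1, 3, 4, 5, 6, 7, 8, 9, 10, 11, 12, 13}, which has 12 elements.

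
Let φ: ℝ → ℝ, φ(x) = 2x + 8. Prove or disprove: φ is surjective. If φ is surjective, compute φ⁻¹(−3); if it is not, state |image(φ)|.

-11/2

For any y ∈ ℝ, x = (y − 8)/2 satisfies φ(x) = y.
Therefore φ is surjective.
Since φ is surjective, we compute φ⁻¹(−3) = (−3 − 8)/2 = −11/2.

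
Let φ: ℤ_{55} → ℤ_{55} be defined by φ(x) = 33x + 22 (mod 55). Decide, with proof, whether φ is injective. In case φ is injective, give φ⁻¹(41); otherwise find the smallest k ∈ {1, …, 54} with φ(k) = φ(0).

Recall that φ is injective if φ(u) = φ(v) implies u = v.
We have gcd(33, 55) = 11 > 1. Taking u = 0 and v = 5: φ(0) = 22 and φ(5) = 33·5 + 22 = 187 ≡ 22 (mod 55).
So φ(0) = φ(5) while 0 ≠ 5, so φ is not injective.
Since φ is not injective, we find the least positive k with φ(k) = φ(0): this means 33k ≡ 0 (mod 55), i.e. 55 ∣ 33k. Since gcd(33, 55) = 11, dividing through by 11 this holds exactly when 5 ∣ 3k, and as gcd(3, 5) = 1, exactly when 5 ∣ k.
The smallest positive such k is 5.

5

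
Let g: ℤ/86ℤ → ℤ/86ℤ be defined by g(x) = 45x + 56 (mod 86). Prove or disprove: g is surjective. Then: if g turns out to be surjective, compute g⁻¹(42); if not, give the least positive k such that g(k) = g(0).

Since gcd(45, 86) = 1, 45 is invertible modulo 86. Euclid's algorithm: 86 = 1·45 + 41, 45 = 1·41 + 4, 41 = 10·4 + 1; back-substituting gives 1 = 65·45 − 34·86, so 45⁻¹ ≡ 65 (mod 86).
Then y ↦ 65(y − 56) is a two-sided inverse to g, so every y ∈ ℤ/86ℤ has a preimage.
Thus g is surjective.
Since g is surjective, we find g⁻¹(42): we need 45x ≡ 42 − 56 ≡ 72 (mod 86). Using 45⁻¹ = 65: x ≡ 65·72 = 4680 = 54·86 + 36, so x = 36.
Check: g(36) = 45·36 + 56 = 1676 = 19·86 + 42 ≡ 42 (mod 86).

36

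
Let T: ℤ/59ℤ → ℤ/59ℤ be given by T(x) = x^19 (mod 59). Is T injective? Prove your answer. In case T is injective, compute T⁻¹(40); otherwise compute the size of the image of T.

55

Since 59 is prime, the nonzero elements of ℤ/59ℤ form a cyclic group of order 58.
As gcd(19, 58) = 1, raising to the 19th power is a bijection on this group: if x_1^19 ≡ x_2^19 then (x_1x_2^{−1})^19 = 1, and the only element of order dividing gcd(19, 58) = 1 is 1, so x_1 = x_2.
With T(0) = 0 this makes T injective on all of ℤ/59ℤ, hence bijective (finite equal-size domain and codomain). In particular T is injective.
Since T is injective, we find the preimage of 40. The inverse of x ↦ x^19 on (ℤ/59ℤ)^× is x ↦ x^55, because 19·55 = 1045 = 18·58 + 1 ≡ 1 (mod 58) and x^{58} = 1 for x ≠ 0 (Fermat). So T⁻¹(40) = 40^55 mod 59.
Repeated squaring mod 59: 40^1 ≡ 40, 40^2 ≡ 40² = 1600 ≡ 7, 40^4 ≡ 7² = 49, 40^8 ≡ 49² = 2401 ≡ 41, 40^16 ≡ 41² = 1681 ≡ 29, 40^32 ≡ 29² = 841 ≡ 15. Since 55 = 32 + 16 + 4 + 2 + 1, 40^55 ≡ 15·29·49·7·40: 15·29 = 435 ≡ 22, then 22·49 = 1078 ≡ 16, then 16·7 = 112 ≡ 53, then 53·40 = 2120 ≡ 55. So 40^55 ≡ 55 (mod 59).
Hence T⁻¹(40) = 55.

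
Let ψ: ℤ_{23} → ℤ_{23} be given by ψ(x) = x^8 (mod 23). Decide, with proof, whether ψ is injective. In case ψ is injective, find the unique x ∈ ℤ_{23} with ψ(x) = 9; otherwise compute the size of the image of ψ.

ψ(11): Repeated squaring mod 23: 11^1 ≡ 11, 11^2 ≡ 11² = 121 ≡ 6, 11^4 ≡ 6² = 36 ≡ 13, 11^8 ≡ 13² = 169 ≡ 8. So 11^8 ≡ 8 (mod 23).
ψ(12): Repeated squaring mod 23: 12^1 ≡ 12, 12^2 ≡ 12² = 144 ≡ 6, 12^4 ≡ 6² = 36 ≡ 13, 12^8 ≡ 13² = 169 ≡ 8. So 12^8 ≡ 8 (mod 23).
So ψ(11) = ψ(12) = 8 while 11 ≠ 12, therefore ψ is not injective.
Since ψ is not injective, we determine |image(ψ)|. Computing x^8 mod 23 for each x (by repeated squaring, reducing mod 23 at every step), the values ψ(0), ψ(1), …, ψ(22) are: 0, 1, 3, 6, 9, 16, 18, 12, 4, 13, 2, 8, 8, 2, 13, 4, 12, 18, 16, 9, 6, 3, 1.
The distinct values are {0, 1, 2, 3, 4, 6, 8, 9, 12, 13, 16, 18}; there are 12 of them.

12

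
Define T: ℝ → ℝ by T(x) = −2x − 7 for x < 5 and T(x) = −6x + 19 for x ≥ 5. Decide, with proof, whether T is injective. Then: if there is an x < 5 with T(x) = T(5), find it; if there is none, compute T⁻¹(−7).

Both pieces are strictly decreasing (slopes −2 and −6), so each is injective on its own interval.
The left piece maps (−∞, 5) onto (−17, ∞); the right piece maps [5, ∞) onto (−∞, −11].
These images overlap. In particular T(5) = −11 (right piece), and solving −2x − 7 = −11 on the left piece gives x = 2 < 5.
So T(2) = T(5) with 2 ≠ 5, and T is not injective. This x = 2 is the requested value below 5.

2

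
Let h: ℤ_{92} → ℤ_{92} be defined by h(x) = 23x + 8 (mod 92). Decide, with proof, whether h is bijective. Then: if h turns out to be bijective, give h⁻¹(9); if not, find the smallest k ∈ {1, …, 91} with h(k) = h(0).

We have gcd(23, 92) = 23 > 1. Taking s = 0 and t = 4: h(0) = 8 and h(4) = 23·4 + 8 = 100 ≡ 8 (mod 92).
So h(0) = h(4) while 0 ≠ 4, thus h is not injective, hence not bijective.
Since h is not bijective, we find the least positive k with h(k) = h(0): this means 23k ≡ 0 (mod 92), i.e. 92 ∣ 23k. Since gcd(23, 92) = 23, dividing through by 23 this holds exactly when 4 ∣ k.
The smallest positive such k is 4.

4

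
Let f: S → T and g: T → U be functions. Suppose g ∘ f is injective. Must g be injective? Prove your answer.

No. Take S = {0, 1}, T = {0, 1, 2, 3, 4}, U = {0, 1, 2, 3, 4}, f(a) = a for each a ∈ S, and g(b) = 3 if b ∈ {3, 4} else g(b) = b.
Then g ∘ f = f is injective (S ⊂ T and f is the inclusion), but g(3) = g(4) = 3 with 3 ≠ 4, so g is not injective.

not injective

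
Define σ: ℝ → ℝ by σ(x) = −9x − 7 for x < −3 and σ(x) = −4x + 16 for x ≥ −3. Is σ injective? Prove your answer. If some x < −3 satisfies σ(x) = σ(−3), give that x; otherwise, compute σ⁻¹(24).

Both pieces are strictly decreasing (slopes −9 and −4), so each is injective on its own interval.
The left piece maps (−∞, −3) onto (20, ∞); the right piece maps [−3, ∞) onto (−∞, 28].
These images overlap. In particular σ(−3) = 28 (right piece), and solving −9x − 7 = 28 on the left piece gives x = −35/9 < −3.
So σ(−35/9) = σ(−3) with −35/9 ≠ −3, and σ is not injective. This x = −35/9 is the requested value below −3.

-35/9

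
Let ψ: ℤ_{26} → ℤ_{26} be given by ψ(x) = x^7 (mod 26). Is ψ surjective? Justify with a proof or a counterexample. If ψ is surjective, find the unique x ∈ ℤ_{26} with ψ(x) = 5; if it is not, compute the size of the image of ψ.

Computing x^7 mod 26 for each x (by repeated squaring, reducing mod 26 at every step), the values ψ(0), ψ(1), …, ψ(25) are: 0, 1, 24, 3, 4, 21, 20, 19, 18, 9, 10, 15, 12, 13, 14, 11, 16, 17, 8, 7, 6, 5, 22, 23, 2, 25.
Every element of ℤ_{26} appears exactly once in this list, so ψ is a bijection, and in particular surjective.
Since ψ is surjective, we read off the preimage of 5 from the same table: ψ(21) = 5, so ψ⁻¹(5) = 21.

21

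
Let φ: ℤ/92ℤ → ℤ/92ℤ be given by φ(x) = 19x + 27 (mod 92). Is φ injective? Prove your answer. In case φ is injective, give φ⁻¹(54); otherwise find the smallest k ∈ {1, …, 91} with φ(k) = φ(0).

Recall that φ is injective when φ(u) = φ(v) forces u = v.
Suppose φ(u) = φ(v) in ℤ/92ℤ. Then 19u + 27 ≡ 19v + 27 (mod 92), thus 19(u − v) ≡ 0 (mod 92).
Since gcd(19, 92) = 1, 19 is invertible modulo 92, hence u − v ≡ 0 (mod 92), i.e. u = v.
Therefore φ is injective.
We now compute 19⁻¹ mod 92 explicitly. Euclid's algorithm: 92 = 4·19 + 16, 19 = 1·16 + 3, 16 = 5·3 + 1; back-substituting gives 1 = 63·19 − 13·92, so 19⁻¹ ≡ 63 (mod 92).
Since φ is injective, we find φ⁻¹(54): we need 19x ≡ 54 − 27 ≡ 27 (mod 92). Using 19⁻¹ = 63: x ≡ 63·27 = 1701 = 18·92 + 45, so x = 45.
Check: φ(45) = 19·45 + 27 = 882 = 9·92 + 54 ≡ 54 (mod 92).

45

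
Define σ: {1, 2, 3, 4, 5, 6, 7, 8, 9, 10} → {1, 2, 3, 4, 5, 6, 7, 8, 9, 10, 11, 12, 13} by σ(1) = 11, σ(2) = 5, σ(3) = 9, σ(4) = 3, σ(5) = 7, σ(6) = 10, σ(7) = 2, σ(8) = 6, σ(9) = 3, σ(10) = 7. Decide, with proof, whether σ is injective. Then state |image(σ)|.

σ(4) = 3 = σ(9) with 4 ≠ 9, so σ is not injective.
The image of σ is {2, 3, 5, 6, 7, 9, 10, 11}, which has 8 elements.

8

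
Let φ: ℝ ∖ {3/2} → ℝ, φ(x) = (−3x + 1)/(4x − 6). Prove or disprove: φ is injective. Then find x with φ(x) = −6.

5/3

Suppose φ(s) = φ(t). Cross-multiplying: (−3s + 1)(4t − 6) = (−3t + 1)(4s − 6).
Expanding both sides and cancelling the symmetric terms leaves 14·(s − t) = 0. Since 14 ≠ 0, s = t. Thus φ is injective.
Solving φ(x) = −6: cross-multiplying gives −3x + 1 = −6(4x − 6), which rearranges to 21x = 35, so x = 5/3.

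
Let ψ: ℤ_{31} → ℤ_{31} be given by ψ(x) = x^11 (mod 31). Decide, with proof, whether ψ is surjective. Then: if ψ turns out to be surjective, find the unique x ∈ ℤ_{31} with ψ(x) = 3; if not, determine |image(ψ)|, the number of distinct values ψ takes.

13

Since 31 is prime, the nonzero elements of ℤ_{31} form a cyclic group of order 30.
As gcd(11, 30) = 1, raising to the 11th power is a bijection on this group: if s^11 ≡ t^11 then (st^{−1})^11 = 1, and the only element of order dividing gcd(11, 30) = 1 is 1, so s = t.
With ψ(0) = 0 this makes ψ injective on all of ℤ_{31}, hence bijective (finite equal-size domain and codomain). In particular ψ is surjective.
Since ψ is surjective, we find the preimage of 3. The inverse of x ↦ x^11 on (ℤ_{31})^× is x ↦ x^11, because 11·11 = 121 = 4·30 + 1 ≡ 1 (mod 30) and x^{30} = 1 for x ≠ 0 (Fermat). So ψ⁻¹(3) = 3^11 mod 31.
Repeated squaring mod 31: 3^1 ≡ 3, 3^2 ≡ 3² = 9, 3^4 ≡ 9² = 81 ≡ 19, 3^8 ≡ 19² = 361 ≡ 20. Since 11 = 8 + 2 + 1, 3^11 ≡ 20·9·3: 20·9 = 180 ≡ 25, then 25·3 = 75 ≡ 13. So 3^11 ≡ 13 (mod 31).
Hence ψ⁻¹(3) = 13.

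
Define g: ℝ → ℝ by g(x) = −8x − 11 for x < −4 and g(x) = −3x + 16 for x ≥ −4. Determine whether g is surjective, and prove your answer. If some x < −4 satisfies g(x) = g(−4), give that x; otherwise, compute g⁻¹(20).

Both pieces are strictly decreasing (slopes −8 and −3), so each is injective on its own interval.
The left piece maps (−∞, −4) onto (21, ∞); the right piece maps [−4, ∞) onto (−∞, 28].
The union (21, ∞) ∪ (−∞, 28] covers ℝ, so g is surjective.
For the follow-up: the images overlap, so an x < −4 with g(x) = g(−4) exists. g(−4) = 28; solving −8x − 11 = 28 for x < −4 gives x = (28 + 11)/(−8) = −39/8.

-39/8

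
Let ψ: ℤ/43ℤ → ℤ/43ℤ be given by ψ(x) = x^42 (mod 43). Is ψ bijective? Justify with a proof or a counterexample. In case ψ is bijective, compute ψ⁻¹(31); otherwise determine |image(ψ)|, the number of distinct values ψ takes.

2

ψ(1) = 1^42 = 1.
ψ(2): Repeated squaring mod 43: 2^1 ≡ 2, 2^2 ≡ 2² = 4, 2^4 ≡ 4² = 16, 2^8 ≡ 16² = 256 ≡ 41, 2^16 ≡ 41² = 1681 ≡ 4, 2^32 ≡ 4² = 16. Since 42 = 32 + 8 + 2, 2^42 ≡ 16·41·4: 16·41 = 656 ≡ 11, then 11·4 = 44 ≡ 1. So 2^42 ≡ 1 (mod 43).
So ψ(1) = ψ(2) = 1 while 1 ≠ 2, so ψ is not injective, hence not bijective.
Since ψ is not bijective, we determine |image(ψ)|. Computing x^42 mod 43 for each x (by repeated squaring, reducing mod 43 at every step), the values ψ(0), ψ(1), …, ψ(42) are: 0, 1, 1, 1, 1, 1, 1, 1, 1, 1, 1, 1, 1, 1, 1, 1, 1, 1, 1, 1, 1, 1, 1, 1, 1, 1, 1, 1, 1, 1, 1, 1, 1, 1, 1, 1, 1, 1, 1, 1, 1, 1, 1.
The distinct values are {0, 1}; there are 2 of them.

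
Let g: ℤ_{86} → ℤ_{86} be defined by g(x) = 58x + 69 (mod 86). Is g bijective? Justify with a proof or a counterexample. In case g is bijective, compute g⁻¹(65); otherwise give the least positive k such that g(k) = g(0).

By definition, injectivity means: for all x_1, x_2 in the domain, g(x_1) = g(x_2) implies x_1 = x_2.
We have gcd(58, 86) = 2 > 1. Taking x_1 = 0 and x_2 = 43: g(0) = 69 and g(43) = 58·43 + 69 = 2563 ≡ 69 (mod 86).
So g(0) = g(43) while 0 ≠ 43, therefore g is not injective, hence not bijective.
Since g is not bijective, we find the least positive k with g(k) = g(0): this means 58k ≡ 0 (mod 86), i.e. 86 ∣ 58k. Since gcd(58, 86) = 2, dividing through by 2 this holds exactly when 43 ∣ 29k, and as gcd(29, 43) = 1, exactly when 43 ∣ k.
The smallest positive such k is 43.

43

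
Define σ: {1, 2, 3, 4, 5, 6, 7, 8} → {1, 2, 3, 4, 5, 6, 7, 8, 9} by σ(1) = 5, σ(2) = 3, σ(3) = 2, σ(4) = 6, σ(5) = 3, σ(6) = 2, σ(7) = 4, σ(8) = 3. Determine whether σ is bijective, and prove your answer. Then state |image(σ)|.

5

σ(2) = 3 = σ(5) with 2 ≠ 5, so σ is not injective, hence not bijective.
The image of σ is {2, 3, 4, 5, 6}, which has 5 elements.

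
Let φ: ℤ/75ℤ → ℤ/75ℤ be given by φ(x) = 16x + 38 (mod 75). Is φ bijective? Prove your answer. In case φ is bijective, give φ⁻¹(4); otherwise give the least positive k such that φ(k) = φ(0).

Recall: φ is injective if φ(s) = φ(t) implies s = t.
If φ(s) = φ(t), then 16s ≡ 16t (mod 75). Because gcd(16, 75) = 1, we may cancel 16 to get s ≡ t (mod 75).
We now compute 16⁻¹ mod 75 explicitly. Euclid's algorithm: 75 = 4·16 + 11, 16 = 1·11 + 5, 11 = 2·5 + 1; back-substituting gives 1 = 61·16 − 13·75, so 16⁻¹ ≡ 61 (mod 75).
For any y ∈ ℤ/75ℤ, x = 61(y − 38) mod 75 satisfies φ(x) = 16·61(y − 38) + 38 ≡ y (since 16·61 ≡ 1 mod 75). So every y has a preimage.
So φ is bijective.
Since φ is bijective, we find φ⁻¹(4): we need 16x ≡ 4 − 38 ≡ 41 (mod 75). Using 16⁻¹ = 61: x ≡ 61·41 = 2501 = 33·75 + 26, so x = 26.
Check: φ(26) = 16·26 + 38 = 454 = 6·75 + 4 ≡ 4 (mod 75).

26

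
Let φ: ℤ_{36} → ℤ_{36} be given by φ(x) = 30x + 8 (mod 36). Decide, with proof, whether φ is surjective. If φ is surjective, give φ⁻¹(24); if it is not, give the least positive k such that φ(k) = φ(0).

6

Recall: φ is surjective if every y in the codomain equals φ(x) for some x in the domain.
Since gcd(30, 36) = 6, we have 30x ≡ 0 (mod 6) for all x, so φ(x) ≡ 2 (mod 6).
But 0 ≢ 2 (mod 6), so 0 ∈ ℤ_{36} has no preimage. So φ is not surjective.
Since φ is not surjective, we find the least positive k with φ(k) = φ(0): this means 30k ≡ 0 (mod 36), i.e. 36 ∣ 30k. Since gcd(30, 36) = 6, dividing through by 6 this holds exactly when 6 ∣ 5k, and as gcd(5, 6) = 1, exactly when 6 ∣ k.
The smallest positive such k is 6.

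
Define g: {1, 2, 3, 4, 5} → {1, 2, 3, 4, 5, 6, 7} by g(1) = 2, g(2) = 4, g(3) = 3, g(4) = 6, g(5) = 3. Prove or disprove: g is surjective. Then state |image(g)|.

4

No element maps to 1, so g is not surjective.
The image of g is {2, 3, 4, 6}, which has 4 elements.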